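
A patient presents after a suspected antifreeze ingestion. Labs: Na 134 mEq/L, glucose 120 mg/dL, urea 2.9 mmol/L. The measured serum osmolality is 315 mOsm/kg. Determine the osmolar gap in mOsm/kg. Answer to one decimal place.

37.4 mOsm/kg

Calculated osmolality = 2·Na + glucose/18 + urea
= 2·134 + 120/18 + 2.9
= 268 + 6.67 + 2.90
= 277.57 mOsm/kg ≈ 277.6 mOsm/kg
Osmolar gap = measured − calculated = 315 − 277.6 = 37.4 mOsm/kg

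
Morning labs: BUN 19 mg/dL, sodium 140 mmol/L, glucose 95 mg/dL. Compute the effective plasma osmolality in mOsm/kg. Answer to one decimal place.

285.3 mOsm/kg

Effective osmolality excludes urea (freely permeant across cell membranes):
2·Na + glucose/18
= 2·140 + 95/18
= 280 + 5.28
= 285.28 mOsm/kg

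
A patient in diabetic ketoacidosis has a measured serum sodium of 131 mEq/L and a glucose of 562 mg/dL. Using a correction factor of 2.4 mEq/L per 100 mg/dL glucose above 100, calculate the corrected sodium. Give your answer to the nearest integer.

Corrected Na = measured Na + 2.4 · (glucose − 100)/100
= 131 + 2.4 · (562 − 100)/100
= 131 + 11.1
= 142.1 mEq/L

142 mEq/L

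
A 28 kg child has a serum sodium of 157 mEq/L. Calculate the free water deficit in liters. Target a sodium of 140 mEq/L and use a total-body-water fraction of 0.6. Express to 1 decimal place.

TBW = 0.6 · 28 = 16.8 L
Free water deficit = TBW · (Na/140 − 1)
= 16.8 · (157/140 − 1)
= 16.8 · 0.1214
= 2.04 L

2.0 L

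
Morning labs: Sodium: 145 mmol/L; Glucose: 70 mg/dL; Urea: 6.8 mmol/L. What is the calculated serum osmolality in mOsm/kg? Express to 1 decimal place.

Calculated osmolality = 2·Na + glucose/18 + urea
= 2·145 + 70/18 + 6.8
= 290 + 3.89 + 6.80
= 300.69 mOsm/kg

300.7 mOsm/kg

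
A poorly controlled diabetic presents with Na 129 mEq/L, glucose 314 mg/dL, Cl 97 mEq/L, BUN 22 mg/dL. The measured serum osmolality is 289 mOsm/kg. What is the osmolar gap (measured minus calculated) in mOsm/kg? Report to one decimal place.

Calculated osmolality = 2·Na + glucose/18 + BUN/2.8
= 2·129 + 314/18 + 22/2.8
= 258 + 17.44 + 7.86
= 283.3 mOsm/kg ≈ 283.3 mOsm/kg
Osmolar gap = measured − calculated = 289 − 283.3 = 5.7 mOsm/kg

5.7 mOsm/kg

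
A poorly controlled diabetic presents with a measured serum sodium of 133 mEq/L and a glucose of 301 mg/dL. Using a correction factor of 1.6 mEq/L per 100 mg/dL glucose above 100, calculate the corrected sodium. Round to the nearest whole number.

Corrected Na = measured Na + 1.6 · (glucose − 100)/100
= 133 + 1.6 · (301 − 100)/100
= 133 + 3.2
= 136.2 mEq/L

136 mEq/L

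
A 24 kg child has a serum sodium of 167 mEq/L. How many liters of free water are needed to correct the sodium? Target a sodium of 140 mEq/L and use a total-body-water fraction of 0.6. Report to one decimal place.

2.8 L

TBW = 0.6 · 24 = 14.4 L
Free water deficit = TBW · (Na/140 − 1)
= 14.4 · (167/140 − 1)
= 14.4 · 0.1929
= 2.78 L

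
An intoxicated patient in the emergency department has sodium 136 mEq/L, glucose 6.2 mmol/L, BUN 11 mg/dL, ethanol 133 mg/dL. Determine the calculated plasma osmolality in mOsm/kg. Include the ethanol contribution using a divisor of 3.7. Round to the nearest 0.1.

318.1 mOsm/kg

Calculated osmolality = 2·Na + glucose + BUN/2.8 + ethanol/3.7
= 2·136 + 6.2 + 11/2.8 + 133/3.7
= 272 + 6.20 + 3.93 + 35.95
= 318.08 mOsm/kg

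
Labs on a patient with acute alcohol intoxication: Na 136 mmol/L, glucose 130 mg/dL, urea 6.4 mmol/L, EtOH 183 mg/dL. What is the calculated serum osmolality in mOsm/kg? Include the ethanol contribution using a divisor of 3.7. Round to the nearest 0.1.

335.1 mOsm/kg

Calculated osmolality = 2·Na + glucose/18 + urea + ethanol/3.7
= 2·136 + 130/18 + 6.4 + 183/3.7
= 272 + 7.22 + 6.40 + 49.46
= 335.08 mOsm/kg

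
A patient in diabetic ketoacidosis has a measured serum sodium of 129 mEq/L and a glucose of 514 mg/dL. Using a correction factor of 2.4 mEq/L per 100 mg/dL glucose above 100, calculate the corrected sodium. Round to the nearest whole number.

139 mEq/L

Corrected Na = measured Na + 2.4 · (glucose − 100)/100
= 129 + 2.4 · (514 − 100)/100
= 129 + 9.9
= 138.9 mEq/L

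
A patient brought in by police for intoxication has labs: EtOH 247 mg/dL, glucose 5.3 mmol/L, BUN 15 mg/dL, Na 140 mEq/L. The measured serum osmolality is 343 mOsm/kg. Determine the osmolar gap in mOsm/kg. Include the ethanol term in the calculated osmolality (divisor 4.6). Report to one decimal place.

Calculated osmolality = 2·Na + glucose + BUN/2.8 + ethanol/4.6
= 2·140 + 5.3 + 15/2.8 + 247/4.6
= 280 + 5.30 + 5.36 + 53.70
= 344.36 mOsm/kg ≈ 344.4 mOsm/kg
Osmolar gap = measured − calculated = 343 − 344.4 = -1.4 mOsm/kg

-1.4 mOsm/kg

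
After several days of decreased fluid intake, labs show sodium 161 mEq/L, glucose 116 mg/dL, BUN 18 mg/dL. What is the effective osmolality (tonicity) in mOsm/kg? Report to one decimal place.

Effective osmolality excludes urea (freely permeant across cell membranes):
2·Na + glucose/18
= 2·161 + 116/18
= 322 + 6.44
= 328.44 mOsm/kg

328.4 mOsm/kg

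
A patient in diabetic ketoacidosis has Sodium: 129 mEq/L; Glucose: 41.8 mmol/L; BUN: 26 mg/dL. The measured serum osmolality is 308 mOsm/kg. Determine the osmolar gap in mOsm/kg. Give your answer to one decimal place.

-1.1 mOsm/kg

Calculated osmolality = 2·Na + glucose + BUN/2.8
= 2·129 + 41.8 + 26/2.8
= 258 + 41.80 + 9.29
= 309.09 mOsm/kg ≈ 309.1 mOsm/kg
Osmolar gap = measured − calculated = 308 − 309.1 = -1.1 mOsm/kg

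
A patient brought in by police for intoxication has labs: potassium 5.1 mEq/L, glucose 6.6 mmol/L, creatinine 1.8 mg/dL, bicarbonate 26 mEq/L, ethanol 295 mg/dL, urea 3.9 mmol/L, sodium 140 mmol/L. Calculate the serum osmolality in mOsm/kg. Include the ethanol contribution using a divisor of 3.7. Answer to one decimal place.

370.2 mOsm/kg

Calculated osmolality = 2·Na + glucose + urea + ethanol/3.7
= 2·140 + 6.6 + 3.9 + 295/3.7
= 280 + 6.60 + 3.90 + 79.73
= 370.23 mOsm/kg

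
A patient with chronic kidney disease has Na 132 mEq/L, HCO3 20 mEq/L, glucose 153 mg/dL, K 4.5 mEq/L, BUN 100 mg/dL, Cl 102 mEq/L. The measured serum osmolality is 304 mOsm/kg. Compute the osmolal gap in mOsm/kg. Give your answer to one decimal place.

-4.2 mOsm/kg

Calculated osmolality = 2·Na + glucose/18 + BUN/2.8
= 2·132 + 153/18 + 100/2.8
= 264 + 8.50 + 35.71
= 308.21 mOsm/kg ≈ 308.2 mOsm/kg
Osmolar gap = measured − calculated = 304 − 308.2 = -4.2 mOsm/kg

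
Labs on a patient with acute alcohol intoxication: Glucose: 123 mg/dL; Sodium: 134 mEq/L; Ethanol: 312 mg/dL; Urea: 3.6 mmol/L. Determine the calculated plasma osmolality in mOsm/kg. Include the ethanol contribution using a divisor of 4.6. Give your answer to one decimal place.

346.3 mOsm/kg

Calculated osmolality = 2·Na + glucose/18 + urea + ethanol/4.6
= 2·134 + 123/18 + 3.6 + 312/4.6
= 268 + 6.83 + 3.60 + 67.83
= 346.26 mOsm/kg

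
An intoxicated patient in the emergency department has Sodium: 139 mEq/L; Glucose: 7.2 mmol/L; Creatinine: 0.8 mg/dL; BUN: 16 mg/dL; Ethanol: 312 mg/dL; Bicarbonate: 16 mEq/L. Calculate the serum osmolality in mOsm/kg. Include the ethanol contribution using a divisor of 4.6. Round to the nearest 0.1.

Calculated osmolality = 2·Na + glucose + BUN/2.8 + ethanol/4.6
= 2·139 + 7.2 + 16/2.8 + 312/4.6
= 278 + 7.20 + 5.71 + 67.83
= 358.74 mOsm/kg

358.7 mOsm/kg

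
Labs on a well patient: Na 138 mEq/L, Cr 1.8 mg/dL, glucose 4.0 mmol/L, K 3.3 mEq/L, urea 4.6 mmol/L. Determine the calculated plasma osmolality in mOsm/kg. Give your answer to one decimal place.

284.6 mOsm/kg

Calculated osmolality = 2·Na + glucose + urea
= 2·138 + 4 + 4.6
= 276 + 4 + 4.60
= 284.6 mOsm/kg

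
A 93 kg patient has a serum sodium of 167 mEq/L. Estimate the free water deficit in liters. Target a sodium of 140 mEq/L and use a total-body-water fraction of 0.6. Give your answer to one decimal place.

10.8 L

TBW = 0.6 · 93 = 55.8 L
Free water deficit = TBW · (Na/140 − 1)
= 55.8 · (167/140 − 1)
= 55.8 · 0.1929
= 10.76 L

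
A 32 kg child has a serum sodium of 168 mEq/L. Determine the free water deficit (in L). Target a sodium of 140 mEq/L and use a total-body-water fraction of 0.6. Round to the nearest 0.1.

TBW = 0.6 · 32 = 19.2 L
Free water deficit = TBW · (Na/140 − 1)
= 19.2 · (168/140 − 1)
= 19.2 · 0.2
= 3.84 L

3.8 L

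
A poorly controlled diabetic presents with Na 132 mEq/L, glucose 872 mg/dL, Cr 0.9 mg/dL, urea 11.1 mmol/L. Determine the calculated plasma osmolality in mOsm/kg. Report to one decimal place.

Calculated osmolality = 2·Na + glucose/18 + urea
= 2·132 + 872/18 + 11.1
= 264 + 48.44 + 11.10
= 323.54 mOsm/kg

323.5 mOsm/kg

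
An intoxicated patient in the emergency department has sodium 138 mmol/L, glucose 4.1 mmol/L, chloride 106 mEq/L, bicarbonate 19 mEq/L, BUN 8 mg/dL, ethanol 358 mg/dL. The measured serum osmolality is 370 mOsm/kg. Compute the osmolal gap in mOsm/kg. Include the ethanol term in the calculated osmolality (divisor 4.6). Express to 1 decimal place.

Calculated osmolality = 2·Na + glucose + BUN/2.8 + ethanol/4.6
= 2·138 + 4.1 + 8/2.8 + 358/4.6
= 276 + 4.10 + 2.86 + 77.83
= 360.79 mOsm/kg ≈ 360.8 mOsm/kg
Osmolar gap = measured − calculated = 370 − 360.8 = 9.2 mOsm/kg

9.2 mOsm/kg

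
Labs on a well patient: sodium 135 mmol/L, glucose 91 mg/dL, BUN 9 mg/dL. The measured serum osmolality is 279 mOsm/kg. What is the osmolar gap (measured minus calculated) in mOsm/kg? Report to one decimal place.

Calculated osmolality = 2·Na + glucose/18 + BUN/2.8
= 2·135 + 91/18 + 9/2.8
= 270 + 5.06 + 3.21
= 278.27 mOsm/kg ≈ 278.3 mOsm/kg
Osmolar gap = measured − calculated = 279 − 278.3 = 0.7 mOsm/kg

0.7 mOsm/kg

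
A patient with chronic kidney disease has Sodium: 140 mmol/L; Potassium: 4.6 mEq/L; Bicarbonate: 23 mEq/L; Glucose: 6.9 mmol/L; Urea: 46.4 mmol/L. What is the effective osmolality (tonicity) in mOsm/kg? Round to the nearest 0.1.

286.9 mOsm/kg

Effective osmolality excludes urea (freely permeant across cell membranes):
2·Na + glucose
= 2·140 + 6.9
= 280 + 6.9
= 286.9 mOsm/kg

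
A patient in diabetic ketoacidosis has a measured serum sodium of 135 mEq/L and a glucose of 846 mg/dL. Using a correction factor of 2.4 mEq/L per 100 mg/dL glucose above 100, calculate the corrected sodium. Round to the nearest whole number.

Corrected Na = measured Na + 2.4 · (glucose − 100)/100
= 135 + 2.4 · (846 − 100)/100
= 135 + 17.9
= 152.9 mEq/L

153 mEq/L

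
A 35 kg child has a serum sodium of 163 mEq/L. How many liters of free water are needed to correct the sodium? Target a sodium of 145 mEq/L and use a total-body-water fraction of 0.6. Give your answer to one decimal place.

TBW = 0.6 · 35 = 21 L
Free water deficit = TBW · (Na/145 − 1)
= 21 · (163/145 − 1)
= 21 · 0.1241
= 2.61 L

2.6 L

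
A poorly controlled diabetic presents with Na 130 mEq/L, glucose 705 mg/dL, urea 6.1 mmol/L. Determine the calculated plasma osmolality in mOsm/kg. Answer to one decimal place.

Calculated osmolality = 2·Na + glucose/18 + urea
= 2·130 + 705/18 + 6.1
= 260 + 39.17 + 6.10
= 305.27 mOsm/kg

305.3 mOsm/kg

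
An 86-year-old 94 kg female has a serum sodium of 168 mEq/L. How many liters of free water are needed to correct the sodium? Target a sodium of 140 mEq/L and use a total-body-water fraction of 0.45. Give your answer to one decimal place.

8.5 L

TBW = 0.45 · 94 = 42.3 L
Free water deficit = TBW · (Na/140 − 1)
= 42.3 · (168/140 − 1)
= 42.3 · 0.2
= 8.46 L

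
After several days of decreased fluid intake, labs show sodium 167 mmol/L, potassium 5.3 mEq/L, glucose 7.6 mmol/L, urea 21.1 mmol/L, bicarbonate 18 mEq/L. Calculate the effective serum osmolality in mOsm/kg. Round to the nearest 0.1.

Effective osmolality excludes urea (freely permeant across cell membranes):
2·Na + glucose
= 2·167 + 7.6
= 334 + 7.6
= 341.6 mOsm/kg

341.6 mOsm/kg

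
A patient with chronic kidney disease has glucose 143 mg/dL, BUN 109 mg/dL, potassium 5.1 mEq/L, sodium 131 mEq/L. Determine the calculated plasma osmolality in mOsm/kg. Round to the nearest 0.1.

Calculated osmolality = 2·Na + glucose/18 + BUN/2.8
= 2·131 + 143/18 + 109/2.8
= 262 + 7.94 + 38.93
= 308.87 mOsm/kg

308.9 mOsm/kg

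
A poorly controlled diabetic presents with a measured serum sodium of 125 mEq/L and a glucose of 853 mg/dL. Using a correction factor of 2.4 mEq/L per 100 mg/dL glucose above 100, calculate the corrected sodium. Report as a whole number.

143 mEq/L

Corrected Na = measured Na + 2.4 · (glucose − 100)/100
= 125 + 2.4 · (853 − 100)/100
= 125 + 18.1
= 143.1 mEq/L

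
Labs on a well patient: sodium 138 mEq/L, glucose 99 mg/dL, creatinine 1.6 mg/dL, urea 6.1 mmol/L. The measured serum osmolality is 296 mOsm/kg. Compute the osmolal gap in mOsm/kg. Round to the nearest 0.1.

8.4 mOsm/kg

Calculated osmolality = 2·Na + glucose/18 + urea
= 2·138 + 99/18 + 6.1
= 276 + 5.50 + 6.10
= 287.6 mOsm/kg ≈ 287.6 mOsm/kg
Osmolar gap = measured − calculated = 296 − 287.6 = 8.4 mOsm/kg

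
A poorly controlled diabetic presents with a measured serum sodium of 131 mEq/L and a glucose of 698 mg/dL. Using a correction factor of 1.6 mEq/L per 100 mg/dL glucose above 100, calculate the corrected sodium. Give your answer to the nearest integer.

Corrected Na = measured Na + 1.6 · (glucose − 100)/100
= 131 + 1.6 · (698 − 100)/100
= 131 + 9.6
= 140.6 mEq/L

141 mEq/L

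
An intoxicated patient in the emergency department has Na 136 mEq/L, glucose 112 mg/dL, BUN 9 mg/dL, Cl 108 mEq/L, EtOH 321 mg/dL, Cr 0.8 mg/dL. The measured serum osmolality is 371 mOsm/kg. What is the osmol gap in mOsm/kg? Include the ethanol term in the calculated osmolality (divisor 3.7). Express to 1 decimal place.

2.8 mOsm/kg

Calculated osmolality = 2·Na + glucose/18 + BUN/2.8 + ethanol/3.7
= 2·136 + 112/18 + 9/2.8 + 321/3.7
= 272 + 6.22 + 3.21 + 86.76
= 368.19 mOsm/kg ≈ 368.2 mOsm/kg
Osmolar gap = measured − calculated = 371 − 368.2 = 2.8 mOsm/kg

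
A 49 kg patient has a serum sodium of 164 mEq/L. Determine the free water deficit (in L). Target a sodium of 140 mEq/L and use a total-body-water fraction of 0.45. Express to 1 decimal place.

TBW = 0.45 · 49 = 22.05 L
Free water deficit = TBW · (Na/140 − 1)
= 22.05 · (164/140 − 1)
= 22.05 · 0.1714
= 3.78 L

3.8 L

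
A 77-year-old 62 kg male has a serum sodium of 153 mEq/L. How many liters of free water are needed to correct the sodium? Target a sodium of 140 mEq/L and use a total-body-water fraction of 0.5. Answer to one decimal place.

2.9 L

TBW = 0.5 · 62 = 31 L
Free water deficit = TBW · (Na/140 − 1)
= 31 · (153/140 − 1)
= 31 · 0.0929
= 2.88 L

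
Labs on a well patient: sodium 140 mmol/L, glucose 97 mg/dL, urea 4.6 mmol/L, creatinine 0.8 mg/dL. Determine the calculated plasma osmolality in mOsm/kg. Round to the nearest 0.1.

Calculated osmolality = 2·Na + glucose/18 + urea
= 2·140 + 97/18 + 4.6
= 280 + 5.39 + 4.60
= 289.99 mOsm/kg

290.0 mOsm/kg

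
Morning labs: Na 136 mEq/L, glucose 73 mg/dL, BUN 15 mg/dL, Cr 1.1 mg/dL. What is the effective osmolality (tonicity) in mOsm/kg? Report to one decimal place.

276.1 mOsm/kg

Effective osmolality excludes urea (freely permeant across cell membranes):
2·Na + glucose/18
= 2·136 + 73/18
= 272 + 4.06
= 276.06 mOsm/kg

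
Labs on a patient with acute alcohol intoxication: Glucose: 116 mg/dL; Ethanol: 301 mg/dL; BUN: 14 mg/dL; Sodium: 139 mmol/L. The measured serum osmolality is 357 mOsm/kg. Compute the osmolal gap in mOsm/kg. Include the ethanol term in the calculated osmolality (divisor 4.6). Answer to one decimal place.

2.1 mOsm/kg

Calculated osmolality = 2·Na + glucose/18 + BUN/2.8 + ethanol/4.6
= 2·139 + 116/18 + 14/2.8 + 301/4.6
= 278 + 6.44 + 5 + 65.43
= 354.87 mOsm/kg ≈ 354.9 mOsm/kg
Osmolar gap = measured − calculated = 357 − 354.9 = 2.1 mOsm/kg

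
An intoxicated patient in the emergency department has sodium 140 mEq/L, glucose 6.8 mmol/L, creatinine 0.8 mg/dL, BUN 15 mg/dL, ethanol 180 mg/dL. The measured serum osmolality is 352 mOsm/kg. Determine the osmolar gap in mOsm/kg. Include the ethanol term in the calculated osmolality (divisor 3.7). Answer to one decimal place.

Calculated osmolality = 2·Na + glucose + BUN/2.8 + ethanol/3.7
= 2·140 + 6.8 + 15/2.8 + 180/3.7
= 280 + 6.80 + 5.36 + 48.65
= 340.81 mOsm/kg ≈ 340.8 mOsm/kg
Osmolar gap = measured − calculated = 352 − 340.8 = 11.2 mOsm/kg

11.2 mOsm/kg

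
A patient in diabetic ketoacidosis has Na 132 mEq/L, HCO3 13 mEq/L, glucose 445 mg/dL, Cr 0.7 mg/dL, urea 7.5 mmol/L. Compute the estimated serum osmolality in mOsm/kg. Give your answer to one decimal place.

Calculated osmolality = 2·Na + glucose/18 + urea
= 2·132 + 445/18 + 7.5
= 264 + 24.72 + 7.50
= 296.22 mOsm/kg

296.2 mOsm/kg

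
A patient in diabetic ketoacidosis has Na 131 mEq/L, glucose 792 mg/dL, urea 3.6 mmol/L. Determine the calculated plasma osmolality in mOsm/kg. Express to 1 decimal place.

Calculated osmolality = 2·Na + glucose/18 + urea
= 2·131 + 792/18 + 3.6
= 262 + 44 + 3.60
= 309.6 mOsm/kg

309.6 mOsm/kg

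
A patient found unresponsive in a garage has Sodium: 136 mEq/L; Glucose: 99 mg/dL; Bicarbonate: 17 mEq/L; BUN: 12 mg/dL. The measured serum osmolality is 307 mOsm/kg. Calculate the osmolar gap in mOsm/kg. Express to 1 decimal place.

Calculated osmolality = 2·Na + glucose/18 + BUN/2.8
= 2·136 + 99/18 + 12/2.8
= 272 + 5.50 + 4.29
= 281.79 mOsm/kg ≈ 281.8 mOsm/kg
Osmolar gap = measured − calculated = 307 − 281.8 = 25.2 mOsm/kg

25.2 mOsm/kg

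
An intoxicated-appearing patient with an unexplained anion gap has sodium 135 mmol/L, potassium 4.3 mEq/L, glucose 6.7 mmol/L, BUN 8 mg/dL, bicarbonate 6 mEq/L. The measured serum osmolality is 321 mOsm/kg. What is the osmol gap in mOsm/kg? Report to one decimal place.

Calculated osmolality = 2·Na + glucose + BUN/2.8
= 2·135 + 6.7 + 8/2.8
= 270 + 6.70 + 2.86
= 279.56 mOsm/kg ≈ 279.6 mOsm/kg
Osmolar gap = measured − calculated = 321 − 279.6 = 41.4 mOsm/kg

41.4 mOsm/kg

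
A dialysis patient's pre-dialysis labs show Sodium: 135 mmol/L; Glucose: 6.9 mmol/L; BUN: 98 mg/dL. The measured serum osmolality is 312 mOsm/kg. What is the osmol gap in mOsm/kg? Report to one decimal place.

Calculated osmolality = 2·Na + glucose + BUN/2.8
= 2·135 + 6.9 + 98/2.8
= 270 + 6.90 + 35
= 311.9 mOsm/kg ≈ 311.9 mOsm/kg
Osmolar gap = measured − calculated = 312 − 311.9 = 0.1 mOsm/kg

0.1 mOsm/kg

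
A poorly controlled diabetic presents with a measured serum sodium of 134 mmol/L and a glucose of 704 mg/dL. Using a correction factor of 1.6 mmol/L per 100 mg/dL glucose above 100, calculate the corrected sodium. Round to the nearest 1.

Corrected Na = measured Na + 1.6 · (glucose − 100)/100
= 134 + 1.6 · (704 − 100)/100
= 134 + 9.7
= 143.7 mmol/L

144 mmol/L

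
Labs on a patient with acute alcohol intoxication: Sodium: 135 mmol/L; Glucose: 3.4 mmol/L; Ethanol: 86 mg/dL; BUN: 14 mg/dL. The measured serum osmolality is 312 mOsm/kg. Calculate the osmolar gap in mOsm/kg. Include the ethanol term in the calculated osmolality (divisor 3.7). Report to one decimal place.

Calculated osmolality = 2·Na + glucose + BUN/2.8 + ethanol/3.7
= 2·135 + 3.4 + 14/2.8 + 86/3.7
= 270 + 3.40 + 5 + 23.24
= 301.64 mOsm/kg ≈ 301.6 mOsm/kg
Osmolar gap = measured − calculated = 312 − 301.6 = 10.4 mOsm/kg

10.4 mOsm/kg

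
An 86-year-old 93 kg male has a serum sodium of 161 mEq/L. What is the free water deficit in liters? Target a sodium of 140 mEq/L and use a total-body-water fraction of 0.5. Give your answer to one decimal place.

TBW = 0.5 · 93 = 46.5 L
Free water deficit = TBW · (Na/140 − 1)
= 46.5 · (161/140 − 1)
= 46.5 · 0.15
= 6.97 L

7.0 L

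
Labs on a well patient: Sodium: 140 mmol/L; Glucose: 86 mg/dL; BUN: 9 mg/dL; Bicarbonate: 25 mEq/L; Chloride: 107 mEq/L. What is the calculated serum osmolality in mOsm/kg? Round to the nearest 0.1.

Calculated osmolality = 2·Na + glucose/18 + BUN/2.8
= 2·140 + 86/18 + 9/2.8
= 280 + 4.78 + 3.21
= 287.99 mOsm/kg

288.0 mOsm/kg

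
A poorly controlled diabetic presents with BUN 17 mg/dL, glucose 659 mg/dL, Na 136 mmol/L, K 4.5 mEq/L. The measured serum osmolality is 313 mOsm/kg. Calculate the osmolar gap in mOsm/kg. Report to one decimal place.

-1.7 mOsm/kg

Calculated osmolality = 2·Na + glucose/18 + BUN/2.8
= 2·136 + 659/18 + 17/2.8
= 272 + 36.61 + 6.07
= 314.68 mOsm/kg ≈ 314.7 mOsm/kg
Osmolar gap = measured − calculated = 313 − 314.7 = -1.7 mOsm/kg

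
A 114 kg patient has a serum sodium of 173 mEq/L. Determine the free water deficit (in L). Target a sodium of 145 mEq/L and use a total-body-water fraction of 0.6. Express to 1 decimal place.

TBW = 0.6 · 114 = 68.4 L
Free water deficit = TBW · (Na/145 − 1)
= 68.4 · (173/145 − 1)
= 68.4 · 0.1931
= 13.21 L

13.2 L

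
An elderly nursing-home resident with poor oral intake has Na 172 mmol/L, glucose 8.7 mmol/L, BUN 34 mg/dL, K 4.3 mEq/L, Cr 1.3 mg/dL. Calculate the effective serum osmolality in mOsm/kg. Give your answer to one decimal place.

Effective osmolality excludes urea (freely permeant across cell membranes):
2·Na + glucose
= 2·172 + 8.7
= 344 + 8.7
= 352.7 mOsm/kg

352.7 mOsm/kg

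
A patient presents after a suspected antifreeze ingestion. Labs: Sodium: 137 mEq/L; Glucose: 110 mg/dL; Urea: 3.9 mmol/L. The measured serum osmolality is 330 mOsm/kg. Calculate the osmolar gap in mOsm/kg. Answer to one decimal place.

Calculated osmolality = 2·Na + glucose/18 + urea
= 2·137 + 110/18 + 3.9
= 274 + 6.11 + 3.90
= 284.01 mOsm/kg ≈ 284.0 mOsm/kg
Osmolar gap = measured − calculated = 330 − 284.0 = 46.0 mOsm/kg

46.0 mOsm/kg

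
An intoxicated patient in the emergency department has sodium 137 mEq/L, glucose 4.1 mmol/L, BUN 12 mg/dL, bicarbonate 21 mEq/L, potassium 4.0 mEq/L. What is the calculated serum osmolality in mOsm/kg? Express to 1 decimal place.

Calculated osmolality = 2·Na + glucose + BUN/2.8
= 2·137 + 4.1 + 12/2.8
= 274 + 4.10 + 4.29
= 282.39 mOsm/kg

282.4 mOsm/kg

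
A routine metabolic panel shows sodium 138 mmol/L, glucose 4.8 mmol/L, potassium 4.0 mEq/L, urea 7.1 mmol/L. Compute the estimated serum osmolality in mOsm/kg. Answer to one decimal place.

Calculated osmolality = 2·Na + glucose + urea
= 2·138 + 4.8 + 7.1
= 276 + 4.80 + 7.10
= 287.9 mOsm/kg

287.9 mOsm/kg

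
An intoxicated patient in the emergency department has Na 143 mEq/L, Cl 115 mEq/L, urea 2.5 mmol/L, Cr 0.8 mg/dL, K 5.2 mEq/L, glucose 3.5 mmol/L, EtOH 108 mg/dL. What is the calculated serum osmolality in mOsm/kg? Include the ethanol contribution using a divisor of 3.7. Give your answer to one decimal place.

321.2 mOsm/kg

Calculated osmolality = 2·Na + glucose + urea + ethanol/3.7
= 2·143 + 3.5 + 2.5 + 108/3.7
= 286 + 3.50 + 2.50 + 29.19
= 321.19 mOsm/kg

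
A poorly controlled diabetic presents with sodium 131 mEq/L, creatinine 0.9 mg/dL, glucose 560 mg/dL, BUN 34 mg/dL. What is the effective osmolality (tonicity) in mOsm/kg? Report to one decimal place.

Effective osmolality excludes urea (freely permeant across cell membranes):
2·Na + glucose/18
= 2·131 + 560/18
= 262 + 31.11
= 293.11 mOsm/kg

293.1 mOsm/kg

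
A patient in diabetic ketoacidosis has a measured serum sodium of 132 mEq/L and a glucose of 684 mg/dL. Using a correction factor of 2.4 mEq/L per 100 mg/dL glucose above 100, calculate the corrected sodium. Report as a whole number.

Corrected Na = measured Na + 2.4 · (glucose − 100)/100
= 132 + 2.4 · (684 − 100)/100
= 132 + 14
= 146 mEq/L

146 mEq/L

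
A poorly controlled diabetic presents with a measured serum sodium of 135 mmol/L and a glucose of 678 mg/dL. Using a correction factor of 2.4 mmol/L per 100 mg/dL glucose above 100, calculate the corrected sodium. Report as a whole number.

Corrected Na = measured Na + 2.4 · (glucose − 100)/100
= 135 + 2.4 · (678 − 100)/100
= 135 + 13.9
= 148.9 mmol/L

149 mmol/L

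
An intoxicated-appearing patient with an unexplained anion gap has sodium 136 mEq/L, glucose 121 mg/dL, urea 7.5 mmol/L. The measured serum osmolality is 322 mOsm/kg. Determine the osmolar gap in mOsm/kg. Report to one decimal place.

35.8 mOsm/kg

Calculated osmolality = 2·Na + glucose/18 + urea
= 2·136 + 121/18 + 7.5
= 272 + 6.72 + 7.50
= 286.22 mOsm/kg ≈ 286.2 mOsm/kg
Osmolar gap = measured − calculated = 322 − 286.2 = 35.8 mOsm/kg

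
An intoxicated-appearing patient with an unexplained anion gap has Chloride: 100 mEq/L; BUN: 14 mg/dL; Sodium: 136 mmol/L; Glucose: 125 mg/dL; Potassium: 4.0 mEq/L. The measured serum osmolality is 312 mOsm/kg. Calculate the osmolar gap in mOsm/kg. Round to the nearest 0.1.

28.1 mOsm/kg

Calculated osmolality = 2·Na + glucose/18 + BUN/2.8
= 2·136 + 125/18 + 14/2.8
= 272 + 6.94 + 5
= 283.94 mOsm/kg ≈ 283.9 mOsm/kg
Osmolar gap = measured − calculated = 312 − 283.9 = 28.1 mOsm/kg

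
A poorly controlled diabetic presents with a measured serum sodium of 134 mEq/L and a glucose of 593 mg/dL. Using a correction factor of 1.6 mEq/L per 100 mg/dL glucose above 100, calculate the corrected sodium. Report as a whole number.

142 mEq/L

Corrected Na = measured Na + 1.6 · (glucose − 100)/100
= 134 + 1.6 · (593 − 100)/100
= 134 + 7.9
= 141.9 mEq/L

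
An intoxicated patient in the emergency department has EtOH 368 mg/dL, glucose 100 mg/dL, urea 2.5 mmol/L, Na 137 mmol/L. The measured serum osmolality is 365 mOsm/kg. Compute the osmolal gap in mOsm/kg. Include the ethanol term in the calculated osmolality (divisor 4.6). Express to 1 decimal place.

Calculated osmolality = 2·Na + glucose/18 + urea + ethanol/4.6
= 2·137 + 100/18 + 2.5 + 368/4.6
= 274 + 5.56 + 2.50 + 80
= 362.06 mOsm/kg ≈ 362.1 mOsm/kg
Osmolar gap = measured − calculated = 365 − 362.1 = 2.9 mOsm/kg

2.9 mOsm/kg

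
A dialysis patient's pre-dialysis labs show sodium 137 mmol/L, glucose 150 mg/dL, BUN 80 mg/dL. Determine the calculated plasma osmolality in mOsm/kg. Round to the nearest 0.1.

Calculated osmolality = 2·Na + glucose/18 + BUN/2.8
= 2·137 + 150/18 + 80/2.8
= 274 + 8.33 + 28.57
= 310.9 mOsm/kg

310.9 mOsm/kg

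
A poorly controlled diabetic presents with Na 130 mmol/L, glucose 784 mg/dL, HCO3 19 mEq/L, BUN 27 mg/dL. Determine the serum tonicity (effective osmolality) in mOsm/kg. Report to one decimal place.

Effective osmolality excludes urea (freely permeant across cell membranes):
2·Na + glucose/18
= 2·130 + 784/18
= 260 + 43.56
= 303.56 mOsm/kg

303.6 mOsm/kg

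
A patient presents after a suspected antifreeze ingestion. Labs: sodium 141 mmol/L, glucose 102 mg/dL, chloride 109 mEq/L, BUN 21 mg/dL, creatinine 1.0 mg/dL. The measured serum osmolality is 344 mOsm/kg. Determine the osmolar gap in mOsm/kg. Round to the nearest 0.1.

48.8 mOsm/kg

Calculated osmolality = 2·Na + glucose/18 + BUN/2.8
= 2·141 + 102/18 + 21/2.8
= 282 + 5.67 + 7.50
= 295.17 mOsm/kg ≈ 295.2 mOsm/kg
Osmolar gap = measured − calculated = 344 − 295.2 = 48.8 mOsm/kg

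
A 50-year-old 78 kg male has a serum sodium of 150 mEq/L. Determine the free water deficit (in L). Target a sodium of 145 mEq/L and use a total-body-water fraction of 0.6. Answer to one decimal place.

1.6 L

TBW = 0.6 · 78 = 46.8 L
Free water deficit = TBW · (Na/145 − 1)
= 46.8 · (150/145 − 1)
= 46.8 · 0.0345
= 1.61 L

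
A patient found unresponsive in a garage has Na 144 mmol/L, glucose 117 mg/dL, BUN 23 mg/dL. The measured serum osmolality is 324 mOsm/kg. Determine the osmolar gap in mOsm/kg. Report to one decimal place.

Calculated osmolality = 2·Na + glucose/18 + BUN/2.8
= 2·144 + 117/18 + 23/2.8
= 288 + 6.50 + 8.21
= 302.71 mOsm/kg ≈ 302.7 mOsm/kg
Osmolar gap = measured − calculated = 324 − 302.7 = 21.3 mOsm/kg

21.3 mOsm/kg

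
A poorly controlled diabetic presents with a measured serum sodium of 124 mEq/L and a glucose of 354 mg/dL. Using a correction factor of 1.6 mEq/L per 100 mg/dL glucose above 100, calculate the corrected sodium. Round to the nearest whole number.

128 mEq/L

Corrected Na = measured Na + 1.6 · (glucose − 100)/100
= 124 + 1.6 · (354 − 100)/100
= 124 + 4.1
= 128.1 mEq/L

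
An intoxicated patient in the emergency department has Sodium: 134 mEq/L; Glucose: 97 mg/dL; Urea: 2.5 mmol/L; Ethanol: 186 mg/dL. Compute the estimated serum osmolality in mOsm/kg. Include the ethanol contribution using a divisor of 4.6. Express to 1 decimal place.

Calculated osmolality = 2·Na + glucose/18 + urea + ethanol/4.6
= 2·134 + 97/18 + 2.5 + 186/4.6
= 268 + 5.39 + 2.50 + 40.43
= 316.32 mOsm/kg

316.3 mOsm/kg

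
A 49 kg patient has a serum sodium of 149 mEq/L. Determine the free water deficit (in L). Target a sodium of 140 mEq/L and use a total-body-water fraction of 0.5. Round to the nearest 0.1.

TBW = 0.5 · 49 = 24.5 L
Free water deficit = TBW · (Na/140 − 1)
= 24.5 · (149/140 − 1)
= 24.5 · 0.0643
= 1.58 L

1.6 L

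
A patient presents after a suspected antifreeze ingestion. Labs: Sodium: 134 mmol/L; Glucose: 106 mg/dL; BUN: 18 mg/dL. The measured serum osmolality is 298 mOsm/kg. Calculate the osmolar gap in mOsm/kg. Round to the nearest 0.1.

17.7 mOsm/kg

Calculated osmolality = 2·Na + glucose/18 + BUN/2.8
= 2·134 + 106/18 + 18/2.8
= 268 + 5.89 + 6.43
= 280.32 mOsm/kg ≈ 280.3 mOsm/kg
Osmolar gap = measured − calculated = 298 − 280.3 = 17.7 mOsm/kg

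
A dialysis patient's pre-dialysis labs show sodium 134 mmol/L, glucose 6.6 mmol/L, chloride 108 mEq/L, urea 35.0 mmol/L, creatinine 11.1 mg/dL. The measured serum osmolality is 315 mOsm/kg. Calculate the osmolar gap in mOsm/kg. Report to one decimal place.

Calculated osmolality = 2·Na + glucose + urea
= 2·134 + 6.6 + 35
= 268 + 6.60 + 35
= 309.6 mOsm/kg ≈ 309.6 mOsm/kg
Osmolar gap = measured − calculated = 315 − 309.6 = 5.4 mOsm/kg

5.4 mOsm/kg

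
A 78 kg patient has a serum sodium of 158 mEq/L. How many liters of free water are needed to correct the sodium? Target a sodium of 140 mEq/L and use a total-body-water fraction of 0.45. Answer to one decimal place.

4.5 L

TBW = 0.45 · 78 = 35.1 L
Free water deficit = TBW · (Na/140 − 1)
= 35.1 · (158/140 − 1)
= 35.1 · 0.1286
= 4.51 L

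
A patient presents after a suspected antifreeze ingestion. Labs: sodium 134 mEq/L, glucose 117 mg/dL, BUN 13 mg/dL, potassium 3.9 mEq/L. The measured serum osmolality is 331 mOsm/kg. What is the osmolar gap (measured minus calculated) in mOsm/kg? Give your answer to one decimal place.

Calculated osmolality = 2·Na + glucose/18 + BUN/2.8
= 2·134 + 117/18 + 13/2.8
= 268 + 6.50 + 4.64
= 279.14 mOsm/kg ≈ 279.1 mOsm/kg
Osmolar gap = measured − calculated = 331 − 279.1 = 51.9 mOsm/kg

51.9 mOsm/kg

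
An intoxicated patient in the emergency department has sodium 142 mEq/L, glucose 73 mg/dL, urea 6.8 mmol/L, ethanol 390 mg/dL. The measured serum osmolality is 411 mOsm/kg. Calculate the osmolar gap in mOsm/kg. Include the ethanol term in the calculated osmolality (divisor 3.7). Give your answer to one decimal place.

10.7 mOsm/kg

Calculated osmolality = 2·Na + glucose/18 + urea + ethanol/3.7
= 2·142 + 73/18 + 6.8 + 390/3.7
= 284 + 4.06 + 6.80 + 105.41
= 400.27 mOsm/kg ≈ 400.3 mOsm/kg
Osmolar gap = measured − calculated = 411 − 400.3 = 10.7 mOsm/kg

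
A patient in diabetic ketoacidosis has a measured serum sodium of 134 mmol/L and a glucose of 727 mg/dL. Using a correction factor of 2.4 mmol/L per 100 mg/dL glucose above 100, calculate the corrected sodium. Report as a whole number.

Corrected Na = measured Na + 2.4 · (glucose − 100)/100
= 134 + 2.4 · (727 − 100)/100
= 134 + 15
= 149 mmol/L

149 mmol/L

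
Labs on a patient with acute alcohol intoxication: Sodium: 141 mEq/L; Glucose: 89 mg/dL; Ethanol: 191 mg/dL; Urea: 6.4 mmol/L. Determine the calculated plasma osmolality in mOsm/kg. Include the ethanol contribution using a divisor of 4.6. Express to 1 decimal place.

Calculated osmolality = 2·Na + glucose/18 + urea + ethanol/4.6
= 2·141 + 89/18 + 6.4 + 191/4.6
= 282 + 4.94 + 6.40 + 41.52
= 334.86 mOsm/kg

334.9 mOsm/kg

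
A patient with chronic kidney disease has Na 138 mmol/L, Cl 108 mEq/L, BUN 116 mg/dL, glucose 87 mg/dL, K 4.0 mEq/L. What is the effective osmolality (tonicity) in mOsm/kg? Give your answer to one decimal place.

280.8 mOsm/kg

Effective osmolality excludes urea (freely permeant across cell membranes):
2·Na + glucose/18
= 2·138 + 87/18
= 276 + 4.83
= 280.83 mOsm/kg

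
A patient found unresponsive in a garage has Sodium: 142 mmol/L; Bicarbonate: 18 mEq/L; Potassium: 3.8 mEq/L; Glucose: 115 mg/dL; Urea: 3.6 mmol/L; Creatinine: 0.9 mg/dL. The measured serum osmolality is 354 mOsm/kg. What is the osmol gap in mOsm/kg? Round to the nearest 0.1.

Calculated osmolality = 2·Na + glucose/18 + urea
= 2·142 + 115/18 + 3.6
= 284 + 6.39 + 3.60
= 293.99 mOsm/kg ≈ 294.0 mOsm/kg
Osmolar gap = measured − calculated = 354 − 294.0 = 60.0 mOsm/kg

60.0 mOsm/kg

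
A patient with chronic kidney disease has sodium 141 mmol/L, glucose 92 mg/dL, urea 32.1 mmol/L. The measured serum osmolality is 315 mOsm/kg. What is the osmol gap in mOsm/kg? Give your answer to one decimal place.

Calculated osmolality = 2·Na + glucose/18 + urea
= 2·141 + 92/18 + 32.1
= 282 + 5.11 + 32.10
= 319.21 mOsm/kg ≈ 319.2 mOsm/kg
Osmolar gap = measured − calculated = 315 − 319.2 = -4.2 mOsm/kg

-4.2 mOsm/kg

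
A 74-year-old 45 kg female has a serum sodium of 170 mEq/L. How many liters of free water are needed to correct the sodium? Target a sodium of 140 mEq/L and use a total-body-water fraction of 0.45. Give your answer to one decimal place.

4.3 L

TBW = 0.45 · 45 = 20.25 L
Free water deficit = TBW · (Na/140 − 1)
= 20.25 · (170/140 − 1)
= 20.25 · 0.2143
= 4.34 L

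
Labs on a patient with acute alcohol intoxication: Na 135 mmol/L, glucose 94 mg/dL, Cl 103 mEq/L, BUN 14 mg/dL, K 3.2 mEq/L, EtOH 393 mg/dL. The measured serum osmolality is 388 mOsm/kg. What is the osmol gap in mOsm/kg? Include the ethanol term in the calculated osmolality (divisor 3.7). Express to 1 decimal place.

1.6 mOsm/kg

Calculated osmolality = 2·Na + glucose/18 + BUN/2.8 + ethanol/3.7
= 2·135 + 94/18 + 14/2.8 + 393/3.7
= 270 + 5.22 + 5 + 106.22
= 386.44 mOsm/kg ≈ 386.4 mOsm/kg
Osmolar gap = measured − calculated = 388 − 386.4 = 1.6 mOsm/kg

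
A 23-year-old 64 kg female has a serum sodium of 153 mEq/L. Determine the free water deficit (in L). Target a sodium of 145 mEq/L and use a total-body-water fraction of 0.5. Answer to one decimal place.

1.8 L

TBW = 0.5 · 64 = 32 L
Free water deficit = TBW · (Na/145 − 1)
= 32 · (153/145 − 1)
= 32 · 0.0552
= 1.77 L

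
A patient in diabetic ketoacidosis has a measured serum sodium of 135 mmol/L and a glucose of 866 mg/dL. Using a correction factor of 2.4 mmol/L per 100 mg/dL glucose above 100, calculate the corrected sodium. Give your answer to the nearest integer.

153 mmol/L

Corrected Na = measured Na + 2.4 · (glucose − 100)/100
= 135 + 2.4 · (866 − 100)/100
= 135 + 18.4
= 153.4 mmol/L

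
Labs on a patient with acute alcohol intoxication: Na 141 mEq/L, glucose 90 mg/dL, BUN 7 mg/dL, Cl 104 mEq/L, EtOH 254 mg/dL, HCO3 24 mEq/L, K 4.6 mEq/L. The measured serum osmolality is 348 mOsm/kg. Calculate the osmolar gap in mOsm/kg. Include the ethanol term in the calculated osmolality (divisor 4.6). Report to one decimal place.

Calculated osmolality = 2·Na + glucose/18 + BUN/2.8 + ethanol/4.6
= 2·141 + 90/18 + 7/2.8 + 254/4.6
= 282 + 5 + 2.50 + 55.22
= 344.72 mOsm/kg ≈ 344.7 mOsm/kg
Osmolar gap = measured − calculated = 348 − 344.7 = 3.3 mOsm/kg

3.3 mOsm/kg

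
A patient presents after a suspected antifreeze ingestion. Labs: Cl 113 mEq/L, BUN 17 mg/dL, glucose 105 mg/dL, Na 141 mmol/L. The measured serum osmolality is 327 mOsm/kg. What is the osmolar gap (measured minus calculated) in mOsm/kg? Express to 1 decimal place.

Calculated osmolality = 2·Na + glucose/18 + BUN/2.8
= 2·141 + 105/18 + 17/2.8
= 282 + 5.83 + 6.07
= 293.9 mOsm/kg ≈ 293.9 mOsm/kg
Osmolar gap = measured − calculated = 327 − 293.9 = 33.1 mOsm/kg

33.1 mOsm/kg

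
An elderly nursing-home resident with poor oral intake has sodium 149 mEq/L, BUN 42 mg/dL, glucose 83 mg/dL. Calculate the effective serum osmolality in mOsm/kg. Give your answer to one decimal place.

Effective osmolality excludes urea (freely permeant across cell membranes):
2·Na + glucose/18
= 2·149 + 83/18
= 298 + 4.61
= 302.61 mOsm/kg

302.6 mOsm/kg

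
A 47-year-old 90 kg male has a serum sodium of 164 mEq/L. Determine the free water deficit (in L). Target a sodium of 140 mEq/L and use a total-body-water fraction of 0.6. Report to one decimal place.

9.3 L

TBW = 0.6 · 90 = 54 L
Free water deficit = TBW · (Na/140 − 1)
= 54 · (164/140 − 1)
= 54 · 0.1714
= 9.26 L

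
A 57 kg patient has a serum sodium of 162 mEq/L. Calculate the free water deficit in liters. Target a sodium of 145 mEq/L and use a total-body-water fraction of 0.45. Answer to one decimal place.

3.0 L

TBW = 0.45 · 57 = 25.65 L
Free water deficit = TBW · (Na/145 − 1)
= 25.65 · (162/145 − 1)
= 25.65 · 0.1172
= 3.01 L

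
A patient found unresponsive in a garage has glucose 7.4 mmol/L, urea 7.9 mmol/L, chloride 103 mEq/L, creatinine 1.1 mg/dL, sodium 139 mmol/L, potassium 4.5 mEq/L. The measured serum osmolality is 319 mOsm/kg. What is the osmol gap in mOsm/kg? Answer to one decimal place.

25.7 mOsm/kg

Calculated osmolality = 2·Na + glucose + urea
= 2·139 + 7.4 + 7.9
= 278 + 7.40 + 7.90
= 293.3 mOsm/kg ≈ 293.3 mOsm/kg
Osmolar gap = measured − calculated = 319 − 293.3 = 25.7 mOsm/kg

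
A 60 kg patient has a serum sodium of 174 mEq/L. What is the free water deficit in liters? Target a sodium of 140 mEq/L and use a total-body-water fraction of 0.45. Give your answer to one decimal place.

TBW = 0.45 · 60 = 27 L
Free water deficit = TBW · (Na/140 − 1)
= 27 · (174/140 − 1)
= 27 · 0.2429
= 6.56 L

6.6 L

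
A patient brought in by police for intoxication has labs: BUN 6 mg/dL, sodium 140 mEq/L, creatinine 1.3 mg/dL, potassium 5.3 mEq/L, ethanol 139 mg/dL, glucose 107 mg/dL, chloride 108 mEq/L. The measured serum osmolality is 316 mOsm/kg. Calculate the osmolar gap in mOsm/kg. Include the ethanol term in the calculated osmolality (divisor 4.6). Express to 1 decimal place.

Calculated osmolality = 2·Na + glucose/18 + BUN/2.8 + ethanol/4.6
= 2·140 + 107/18 + 6/2.8 + 139/4.6
= 280 + 5.94 + 2.14 + 30.22
= 318.3 mOsm/kg ≈ 318.3 mOsm/kg
Osmolar gap = measured − calculated = 316 − 318.3 = -2.3 mOsm/kg

-2.3 mOsm/kg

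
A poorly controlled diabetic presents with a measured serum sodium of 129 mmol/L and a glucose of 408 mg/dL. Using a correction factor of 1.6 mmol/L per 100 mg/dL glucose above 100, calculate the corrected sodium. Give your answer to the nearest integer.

134 mmol/L

Corrected Na = measured Na + 1.6 · (glucose − 100)/100
= 129 + 1.6 · (408 − 100)/100
= 129 + 4.9
= 133.9 mmol/L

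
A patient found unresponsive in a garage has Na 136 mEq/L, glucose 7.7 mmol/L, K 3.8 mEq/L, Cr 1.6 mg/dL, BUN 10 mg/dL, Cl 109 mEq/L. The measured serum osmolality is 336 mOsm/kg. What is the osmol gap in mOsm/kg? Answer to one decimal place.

Calculated osmolality = 2·Na + glucose + BUN/2.8
= 2·136 + 7.7 + 10/2.8
= 272 + 7.70 + 3.57
= 283.27 mOsm/kg ≈ 283.3 mOsm/kg
Osmolar gap = measured − calculated = 336 − 283.3 = 52.7 mOsm/kg

52.7 mOsm/kg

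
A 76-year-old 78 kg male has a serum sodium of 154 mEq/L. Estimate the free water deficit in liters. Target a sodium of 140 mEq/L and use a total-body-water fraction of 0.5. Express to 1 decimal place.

TBW = 0.5 · 78 = 39 L
Free water deficit = TBW · (Na/140 − 1)
= 39 · (154/140 − 1)
= 39 · 0.1
= 3.9 L

3.9 L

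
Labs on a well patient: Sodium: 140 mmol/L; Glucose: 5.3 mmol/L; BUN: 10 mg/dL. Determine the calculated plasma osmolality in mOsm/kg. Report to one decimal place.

Calculated osmolality = 2·Na + glucose + BUN/2.8
= 2·140 + 5.3 + 10/2.8
= 280 + 5.30 + 3.57
= 288.87 mOsm/kg

288.9 mOsm/kg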